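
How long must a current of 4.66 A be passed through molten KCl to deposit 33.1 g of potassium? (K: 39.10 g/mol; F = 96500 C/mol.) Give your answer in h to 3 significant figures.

n(K) = 33.1 / 39.10 = 0.8465 mol
K⁺ + e⁻ → K, so n(e⁻) = 0.8465 mol
Q = 0.8465 × 96500 = 81690 C
t = Q / I = 81690 / 4.66 = 17530 s = 4.87 h

4.87 h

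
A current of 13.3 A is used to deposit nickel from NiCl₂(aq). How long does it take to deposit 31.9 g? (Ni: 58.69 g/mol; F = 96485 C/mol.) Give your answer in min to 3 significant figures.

n(Ni) = 31.9 / 58.69 = 0.5435 mol
Ni²⁺ + 2e⁻ → Ni, so n(e⁻) = 2 × 0.5435 = 1.087 mol
Q = 1.087 × 96485 = 1.049×10^5 C
t = Q / I = 1.049×10^5 / 13.3 = 7887 s = 131 min

131 min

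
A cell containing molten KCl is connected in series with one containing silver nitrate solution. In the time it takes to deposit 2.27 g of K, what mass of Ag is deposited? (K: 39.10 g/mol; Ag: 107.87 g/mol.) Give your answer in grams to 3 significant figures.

n(K) = 2.27 / 39.10 = 0.05806 mol
K⁺ + e⁻ → K, so n(e⁻) = 0.05806 mol
Same current for the same time ⇒ same n(e⁻) = 0.05806 mol in both cells.
Ag⁺ + e⁻ → Ag, so n(Ag) = 0.05806 mol
m(Ag) = 0.05806 × 107.87 = 6.26 g

6.26 g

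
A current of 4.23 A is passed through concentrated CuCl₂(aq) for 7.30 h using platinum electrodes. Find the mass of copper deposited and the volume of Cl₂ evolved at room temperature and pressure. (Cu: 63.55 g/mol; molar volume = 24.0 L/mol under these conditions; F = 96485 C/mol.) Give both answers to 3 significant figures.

Q = 4.23 × 26280 = 1.112×10^5 C; n(e⁻) = 1.112×10^5 / 96485 = 1.153 mol
Cathode: Cu²⁺ + 2e⁻ → Cu → n(Cu) = 1.153/2 = 0.5765 mol → 36.6 g
Anode: 2Cl⁻ → Cl₂ + 2e⁻ → n(Cl₂) = 1.153/2 = 0.5765 mol → 13.8 L

36.6 g Cu; 13.8 L Cl₂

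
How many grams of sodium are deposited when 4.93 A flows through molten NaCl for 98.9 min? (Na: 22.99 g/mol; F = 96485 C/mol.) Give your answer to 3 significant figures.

Q = It = 4.93 × 5934 = 29250 C
n(e⁻) = 29250 / 96485 = 0.3032 mol
Na⁺ + e⁻ → Na, so n(Na) = 0.3032 mol
m = 0.3032 × 22.99 = 6.97 g

6.97 g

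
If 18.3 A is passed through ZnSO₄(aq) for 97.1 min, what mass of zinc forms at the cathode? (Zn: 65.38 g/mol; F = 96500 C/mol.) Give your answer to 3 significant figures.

Charge passed = 18.3 × 5826 = 1.066×10^5 C
Moles of electrons = 1.066×10^5 / 96500 = 1.105 mol
Zn²⁺ + 2e⁻ → Zn, so n(Zn) = 1.105 / 2 = 0.5525 mol
m = 0.5525 × 65.38 = 36.1 g

36.1 g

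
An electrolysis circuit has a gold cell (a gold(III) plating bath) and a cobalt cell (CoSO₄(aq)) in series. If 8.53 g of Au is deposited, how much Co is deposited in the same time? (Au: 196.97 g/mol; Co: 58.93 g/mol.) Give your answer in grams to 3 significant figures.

n(Au) = 8.53 / 196.97 = 0.04331 mol
Au³⁺ + 3e⁻ → Au, so n(e⁻) = 3 × 0.04331 = 0.1299 mol
Same current for the same time ⇒ same n(e⁻) = 0.1299 mol in both cells.
Co²⁺ + 2e⁻ → Co, so n(Co) = 0.1299 / 2 = 0.06495 mol
m(Co) = 0.06495 × 58.93 = 3.83 g

3.83 g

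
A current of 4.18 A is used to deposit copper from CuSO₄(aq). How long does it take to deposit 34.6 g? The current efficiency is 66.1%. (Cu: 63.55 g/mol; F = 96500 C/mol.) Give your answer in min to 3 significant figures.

n(Cu) = 34.6 / 63.55 = 0.5445 mol
Cu²⁺ + 2e⁻ → Cu, so n(e⁻) = 2 × 0.5445 = 1.089 mol
Q = 1.089 × 96500 / 0.661 = 1.590×10^5 C
t = Q / I = 1.590×10^5 / 4.18 = 38040 s = 634 min

634 min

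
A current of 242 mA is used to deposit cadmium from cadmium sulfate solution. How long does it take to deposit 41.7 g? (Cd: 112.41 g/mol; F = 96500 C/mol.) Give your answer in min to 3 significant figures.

4930 min

n(Cd) = 41.7 / 112.41 = 0.3710 mol
Cd²⁺ + 2e⁻ → Cd, so n(e⁻) = 2 × 0.3710 = 0.7420 mol
Q = 0.7420 × 96500 = 71600 C
t = Q / I = 71600 / 0.242 = 2.959×10^5 s = 4930 min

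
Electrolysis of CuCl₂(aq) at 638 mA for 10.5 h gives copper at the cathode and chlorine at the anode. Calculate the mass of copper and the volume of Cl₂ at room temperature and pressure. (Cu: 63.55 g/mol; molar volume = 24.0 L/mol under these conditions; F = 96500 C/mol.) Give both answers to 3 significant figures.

7.94 g Cu; 3.00 L Cl₂

Q = 0.638 × 37800 = 24120 C; n(e⁻) = 24120 / 96500 = 0.2499 mol
Cathode: Cu²⁺ + 2e⁻ → Cu → n(Cu) = 0.2499/2 = 0.1250 mol → 7.94 g
Anode: 2Cl⁻ → Cl₂ + 2e⁻ → n(Cl₂) = 0.2499/2 = 0.1250 mol → 3.00 L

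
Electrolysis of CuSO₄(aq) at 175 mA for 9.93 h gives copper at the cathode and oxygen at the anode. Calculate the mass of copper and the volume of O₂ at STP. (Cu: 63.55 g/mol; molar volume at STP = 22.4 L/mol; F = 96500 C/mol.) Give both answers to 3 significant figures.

2.06 g Cu; 0.363 L O₂

Q = 0.175 × 35748 = 6256 C; n(e⁻) = 6256 / 96500 = 0.06483 mol
Cathode: Cu²⁺ + 2e⁻ → Cu → n(Cu) = 0.06483/2 = 0.03242 mol → 2.06 g
Anode: 2H₂O → O₂ + 4H⁺ + 4e⁻ → n(O₂) = 0.06483/4 = 0.01621 mol → 0.363 L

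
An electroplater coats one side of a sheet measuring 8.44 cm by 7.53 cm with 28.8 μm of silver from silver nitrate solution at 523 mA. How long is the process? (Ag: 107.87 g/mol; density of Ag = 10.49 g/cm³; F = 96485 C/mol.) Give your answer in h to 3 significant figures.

Plated area = 8.44 × 7.53 = 63.55 cm²
Volume = 63.55 × 28.8×10⁻⁴ cm = 0.1830 cm³
m(Ag) = 0.1830 × 10.49 = 1.920 g
n(Ag) = 1.920 / 107.87 = 0.01780 mol; n(e⁻) = 0.01780 mol
Q = 0.01780 × 96485 = 1717 C
t = 1717 / 0.523 = 3283 s = 0.912 h

0.912 h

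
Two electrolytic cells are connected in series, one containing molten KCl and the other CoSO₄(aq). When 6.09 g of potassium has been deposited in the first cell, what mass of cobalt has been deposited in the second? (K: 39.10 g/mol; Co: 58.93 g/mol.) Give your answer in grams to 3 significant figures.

n(K) = 6.09 / 39.10 = 0.1558 mol
K⁺ + e⁻ → K, so n(e⁻) = 0.1558 mol
Same current for the same time ⇒ same n(e⁻) = 0.1558 mol in both cells.
Co²⁺ + 2e⁻ → Co, so n(Co) = 0.1558 / 2 = 0.07790 mol
m(Co) = 0.07790 × 58.93 = 4.59 g

4.59 g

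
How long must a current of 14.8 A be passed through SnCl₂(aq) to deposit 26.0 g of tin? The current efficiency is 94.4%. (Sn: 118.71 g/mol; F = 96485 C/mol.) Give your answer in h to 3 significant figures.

n(Sn) = 26.0 / 118.71 = 0.2190 mol
Sn²⁺ + 2e⁻ → Sn, so n(e⁻) = 2 × 0.2190 = 0.4380 mol
Q = 0.4380 × 96485 / 0.944 = 44770 C
t = Q / I = 44770 / 14.8 = 3025 s = 0.840 h

0.840 h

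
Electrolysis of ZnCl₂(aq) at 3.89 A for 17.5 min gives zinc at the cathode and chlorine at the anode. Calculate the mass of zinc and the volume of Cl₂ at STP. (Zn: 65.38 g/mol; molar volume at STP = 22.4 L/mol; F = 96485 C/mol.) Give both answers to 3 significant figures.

Q = 3.89 × 1050 = 4085 C; n(e⁻) = 4085 / 96485 = 0.04234 mol
Cathode: Zn²⁺ + 2e⁻ → Zn → n(Zn) = 0.04234/2 = 0.02117 mol → 1.38 g
Anode: 2Cl⁻ → Cl₂ + 2e⁻ → n(Cl₂) = 0.04234/2 = 0.02117 mol → 0.474 L

1.38 g Zn; 0.474 L Cl₂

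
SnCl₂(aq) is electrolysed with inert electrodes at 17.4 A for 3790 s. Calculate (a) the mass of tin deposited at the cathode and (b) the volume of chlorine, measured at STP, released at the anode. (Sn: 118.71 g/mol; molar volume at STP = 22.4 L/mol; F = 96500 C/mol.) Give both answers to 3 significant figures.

Q = 17.4 × 3790 = 65950 C; n(e⁻) = 65950 / 96500 = 0.6834 mol
Cathode: Sn²⁺ + 2e⁻ → Sn → n(Sn) = 0.6834/2 = 0.3417 mol → 40.6 g
Anode: 2Cl⁻ → Cl₂ + 2e⁻ → n(Cl₂) = 0.6834/2 = 0.3417 mol → 7.65 L

40.6 g Sn; 7.65 L Cl₂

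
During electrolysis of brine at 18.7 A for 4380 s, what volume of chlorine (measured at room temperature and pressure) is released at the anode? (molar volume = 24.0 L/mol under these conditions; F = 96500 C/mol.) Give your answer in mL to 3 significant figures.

10200 mL

Charge passed = 18.7 × 4380 = 81910 C
Moles of electrons = 81910 / 96500 = 0.8488 mol
2Cl⁻ → Cl₂ + 2e⁻, so n(Cl₂) = 0.8488 / 2 = 0.4244 mol
V = 0.4244 × 24.0 = 10.19 L
= 10200 mL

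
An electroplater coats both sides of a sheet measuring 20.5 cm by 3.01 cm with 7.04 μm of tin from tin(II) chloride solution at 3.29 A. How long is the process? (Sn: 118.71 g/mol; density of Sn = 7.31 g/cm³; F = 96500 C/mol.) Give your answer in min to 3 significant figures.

5.23 min

Plated area = 2 × 20.5 × 3.01 = 123.4 cm²
Volume = 123.4 × 7.04×10⁻⁴ cm = 0.08687 cm³
m(Sn) = 0.08687 × 7.31 = 0.6350 g
n(Sn) = 0.6350 / 118.71 = 0.005349 mol; n(e⁻) = 2 × 0.005349 = 0.01070 mol
Q = 0.01070 × 96500 = 1033 C
t = 1033 / 3.29 = 314.0 s = 5.23 min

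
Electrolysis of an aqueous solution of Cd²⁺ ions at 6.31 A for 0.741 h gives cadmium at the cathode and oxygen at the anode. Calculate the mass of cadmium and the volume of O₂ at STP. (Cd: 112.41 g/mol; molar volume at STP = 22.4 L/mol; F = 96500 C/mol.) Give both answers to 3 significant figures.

Q = 6.31 × 2667.6 = 16830 C; n(e⁻) = 16830 / 96500 = 0.1744 mol
Cathode: Cd²⁺ + 2e⁻ → Cd → n(Cd) = 0.1744/2 = 0.08720 mol → 9.80 g
Anode: 2H₂O → O₂ + 4H⁺ + 4e⁻ → n(O₂) = 0.1744/4 = 0.04360 mol → 0.977 L

9.80 g Cd; 0.977 L O₂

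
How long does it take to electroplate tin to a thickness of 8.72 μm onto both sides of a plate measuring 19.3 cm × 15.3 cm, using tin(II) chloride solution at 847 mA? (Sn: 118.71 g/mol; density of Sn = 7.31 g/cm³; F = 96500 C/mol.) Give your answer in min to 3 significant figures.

120 min

Plated area = 2 × 19.3 × 15.3 = 590.6 cm²
Volume = 590.6 × 8.72×10⁻⁴ cm = 0.5150 cm³
m(Sn) = 0.5150 × 7.31 = 3.765 g
n(Sn) = 3.765 / 118.71 = 0.03172 mol; n(e⁻) = 2 × 0.03172 = 0.06344 mol
Q = 0.06344 × 96500 = 6122 C
t = 6122 / 0.847 = 7228 s = 120 min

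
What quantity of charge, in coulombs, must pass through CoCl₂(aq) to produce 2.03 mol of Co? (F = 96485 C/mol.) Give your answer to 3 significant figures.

Co²⁺ + 2e⁻ → Co, so n(e⁻) = 2 × 2.03 = 4.060 mol
Q = 4.060 × 96485 = 3.917×10^5 C

3.92×10^5 C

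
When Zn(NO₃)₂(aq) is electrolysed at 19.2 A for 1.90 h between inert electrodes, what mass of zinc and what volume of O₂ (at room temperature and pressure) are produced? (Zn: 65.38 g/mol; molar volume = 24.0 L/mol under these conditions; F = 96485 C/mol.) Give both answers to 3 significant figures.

Q = 19.2 × 6840 = 1.313×10^5 C; n(e⁻) = 1.313×10^5 / 96485 = 1.361 mol
Cathode: Zn²⁺ + 2e⁻ → Zn → n(Zn) = 1.361/2 = 0.6805 mol → 44.5 g
Anode: 2H₂O → O₂ + 4H⁺ + 4e⁻ → n(O₂) = 1.361/4 = 0.3403 mol → 8.17 L

44.5 g Zn; 8.17 L O₂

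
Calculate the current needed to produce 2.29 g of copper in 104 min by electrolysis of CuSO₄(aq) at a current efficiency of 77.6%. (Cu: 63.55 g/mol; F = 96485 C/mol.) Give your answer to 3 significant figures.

1.44 A

n(Cu) = 2.29 / 63.55 = 0.03603 mol
Cu²⁺ + 2e⁻ → Cu, so n(e⁻) = 2 × 0.03603 = 0.07206 mol
Q = 0.07206 × 96485 / 0.776 = 8960 C
I = Q / t = 8960 / 6240 s = 1.44 A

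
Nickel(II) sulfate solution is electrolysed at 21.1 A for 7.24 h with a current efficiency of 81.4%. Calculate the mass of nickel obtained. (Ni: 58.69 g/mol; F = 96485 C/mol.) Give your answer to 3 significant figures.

Q = 21.1 × 26064 = 5.500×10^5 C
n(e⁻) = 5.500×10^5 / 96485 = 5.700 mol
Ni²⁺ + 2e⁻ → Ni, so theoretical m(Ni) = 2.850 × 58.69 = 167.3 g
Actual mass = 81.4% × 167.3 = 136 g

136 g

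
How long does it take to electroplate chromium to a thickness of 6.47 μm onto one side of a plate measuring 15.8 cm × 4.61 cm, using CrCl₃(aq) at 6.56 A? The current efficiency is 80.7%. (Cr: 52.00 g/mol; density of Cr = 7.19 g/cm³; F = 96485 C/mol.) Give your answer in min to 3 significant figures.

Plated area = 15.8 × 4.61 = 72.84 cm²
Volume = 72.84 × 6.47×10⁻⁴ cm = 0.04713 cm³
m(Cr) = 0.04713 × 7.19 = 0.3389 g
n(Cr) = 0.3389 / 52.00 = 0.006517 mol; n(e⁻) = 3 × 0.006517 = 0.01955 mol
Q = 0.01955 × 96485 / 0.807 = 2337 C
t = 2337 / 6.56 = 356.3 s = 5.94 min

5.94 min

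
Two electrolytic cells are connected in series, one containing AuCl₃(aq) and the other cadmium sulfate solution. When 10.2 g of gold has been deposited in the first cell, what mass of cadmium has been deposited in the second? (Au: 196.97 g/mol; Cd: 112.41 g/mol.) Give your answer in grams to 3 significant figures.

n(Au) = 10.2 / 196.97 = 0.05178 mol
Au³⁺ + 3e⁻ → Au, so n(e⁻) = 3 × 0.05178 = 0.1553 mol
The cells are in series, so the same charge (and hence the same n(e⁻) = 0.1553 mol) passes through both.
Cd²⁺ + 2e⁻ → Cd, so n(Cd) = 0.1553 / 2 = 0.07765 mol
m(Cd) = 0.07765 × 112.41 = 8.73 g

8.73 g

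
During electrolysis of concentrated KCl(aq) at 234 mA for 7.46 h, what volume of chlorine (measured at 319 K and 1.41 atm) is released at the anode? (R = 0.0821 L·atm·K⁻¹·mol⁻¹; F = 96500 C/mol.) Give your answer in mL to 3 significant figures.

605 mL

Q = It = 0.234 × 26856 = 6284 C
Moles of electrons = 6284 / 96500 = 0.06512 mol
2Cl⁻ → Cl₂ + 2e⁻, so n(Cl₂) = 0.06512 / 2 = 0.03256 mol
V = nRT/P = 0.03256 × 0.0821 × 319 / 1.41 = 0.6048 L
= 605 mL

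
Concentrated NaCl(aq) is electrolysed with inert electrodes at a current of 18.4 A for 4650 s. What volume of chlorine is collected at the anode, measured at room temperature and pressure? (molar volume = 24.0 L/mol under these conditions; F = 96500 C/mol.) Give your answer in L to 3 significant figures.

Q = It = 18.4 × 4650 = 85560 C
n(e⁻) = 85560 / 96500 = 0.8866 mol
2Cl⁻ → Cl₂ + 2e⁻, so n(Cl₂) = 0.8866 / 2 = 0.4433 mol
V = 0.4433 × 24.0 = 10.64 L

10.6 L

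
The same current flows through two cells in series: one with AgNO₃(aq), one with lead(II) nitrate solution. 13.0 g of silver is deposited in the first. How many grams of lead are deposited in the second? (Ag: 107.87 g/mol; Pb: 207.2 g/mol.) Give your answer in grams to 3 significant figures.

n(Ag) = 13.0 / 107.87 = 0.1205 mol
Ag⁺ + e⁻ → Ag, so n(e⁻) = 0.1205 mol
Since the cells are in series, n(e⁻) in the Pb cell is also 0.1205 mol.
Pb²⁺ + 2e⁻ → Pb, so n(Pb) = 0.1205 / 2 = 0.06025 mol
m(Pb) = 0.06025 × 207.2 = 12.5 g

12.5 g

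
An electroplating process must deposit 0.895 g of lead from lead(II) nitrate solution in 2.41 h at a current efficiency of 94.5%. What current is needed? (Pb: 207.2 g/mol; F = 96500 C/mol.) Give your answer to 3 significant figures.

n(Pb) = 0.895 / 207.2 = 0.004319 mol
Pb²⁺ + 2e⁻ → Pb, so n(e⁻) = 2 × 0.004319 = 0.008638 mol
Q = 0.008638 × 96500 / 0.945 = 882.1 C
I = Q / t = 882.1 / 8676 s = 0.102 A

0.102 A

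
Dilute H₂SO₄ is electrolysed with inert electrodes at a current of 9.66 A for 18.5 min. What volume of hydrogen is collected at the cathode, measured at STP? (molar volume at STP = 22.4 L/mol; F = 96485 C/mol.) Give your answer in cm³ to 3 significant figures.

1240 cm³

Q = It = 9.66 × 1110 = 10720 C
n(e⁻) = 10720 / 96485 = 0.1111 mol
2H⁺ + 2e⁻ → H₂, so n(H₂) = 0.1111 / 2 = 0.05555 mol
V = 0.05555 × 22.4 = 1.244 L
= 1240 cm³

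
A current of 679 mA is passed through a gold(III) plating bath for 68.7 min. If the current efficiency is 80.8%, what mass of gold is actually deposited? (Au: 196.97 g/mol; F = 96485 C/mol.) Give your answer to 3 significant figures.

1.54 g

Q = 0.679 × 4122 = 2799 C
n(e⁻) = 2799 / 96485 = 0.02901 mol
Au³⁺ + 3e⁻ → Au, so theoretical m(Au) = 0.009670 × 196.97 = 1.905 g
Actual mass = 80.8% × 1.905 = 1.54 g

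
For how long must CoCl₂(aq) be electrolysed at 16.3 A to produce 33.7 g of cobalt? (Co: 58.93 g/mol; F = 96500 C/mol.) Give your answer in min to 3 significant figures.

113 min

n(Co) = 33.7 / 58.93 = 0.5719 mol
Co²⁺ + 2e⁻ → Co, so n(e⁻) = 2 × 0.5719 = 1.144 mol
Q = 1.144 × 96500 = 1.104×10^5 C
t = Q / I = 1.104×10^5 / 16.3 = 6773 s = 113 min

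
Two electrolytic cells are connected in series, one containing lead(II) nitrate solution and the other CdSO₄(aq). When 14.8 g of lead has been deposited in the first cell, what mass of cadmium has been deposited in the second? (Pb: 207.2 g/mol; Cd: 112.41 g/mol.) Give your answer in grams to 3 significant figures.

n(Pb) = 14.8 / 207.2 = 0.07143 mol
Pb²⁺ + 2e⁻ → Pb, so n(e⁻) = 2 × 0.07143 = 0.1429 mol
Since the cells are in series, n(e⁻) in the Cd cell is also 0.1429 mol.
Cd²⁺ + 2e⁻ → Cd, so n(Cd) = 0.1429 / 2 = 0.07145 mol
m(Cd) = 0.07145 × 112.41 = 8.03 g

8.03 g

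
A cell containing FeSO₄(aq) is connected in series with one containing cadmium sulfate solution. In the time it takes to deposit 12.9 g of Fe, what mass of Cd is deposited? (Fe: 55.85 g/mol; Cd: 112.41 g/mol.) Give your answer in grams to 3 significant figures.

26.0 g

n(Fe) = 12.9 / 55.85 = 0.2310 mol
Fe²⁺ + 2e⁻ → Fe, so n(e⁻) = 2 × 0.2310 = 0.4620 mol
Same current for the same time ⇒ same n(e⁻) = 0.4620 mol in both cells.
Cd²⁺ + 2e⁻ → Cd, so n(Cd) = 0.4620 / 2 = 0.2310 mol
m(Cd) = 0.2310 × 112.41 = 26.0 g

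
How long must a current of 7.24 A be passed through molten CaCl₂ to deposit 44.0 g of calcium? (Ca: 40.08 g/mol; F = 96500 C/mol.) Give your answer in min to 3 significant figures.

n(Ca) = 44.0 / 40.08 = 1.098 mol
Ca²⁺ + 2e⁻ → Ca, so n(e⁻) = 2 × 1.098 = 2.196 mol
Q = 2.196 × 96500 = 2.119×10^5 C
t = Q / I = 2.119×10^5 / 7.24 = 29270 s = 488 min

488 min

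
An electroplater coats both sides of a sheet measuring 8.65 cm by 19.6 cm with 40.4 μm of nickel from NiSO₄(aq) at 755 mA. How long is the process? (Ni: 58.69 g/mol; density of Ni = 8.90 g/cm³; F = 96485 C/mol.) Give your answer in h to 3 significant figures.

Plated area = 2 × 8.65 × 19.6 = 339.1 cm²
Volume = 339.1 × 40.4×10⁻⁴ cm = 1.370 cm³
m(Ni) = 1.370 × 8.90 = 12.19 g
n(Ni) = 12.19 / 58.69 = 0.2077 mol; n(e⁻) = 2 × 0.2077 = 0.4154 mol
Q = 0.4154 × 96485 = 40080 C
t = 40080 / 0.755 = 53090 s = 14.7 h

14.7 h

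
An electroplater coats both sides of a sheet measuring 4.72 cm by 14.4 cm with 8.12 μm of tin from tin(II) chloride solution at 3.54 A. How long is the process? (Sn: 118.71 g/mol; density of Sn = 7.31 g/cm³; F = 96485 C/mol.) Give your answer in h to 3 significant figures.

0.103 h

Plated area = 2 × 4.72 × 14.4 = 135.9 cm²
Volume = 135.9 × 8.12×10⁻⁴ cm = 0.1104 cm³
m(Sn) = 0.1104 × 7.31 = 0.8070 g
n(Sn) = 0.8070 / 118.71 = 0.006798 mol; n(e⁻) = 2 × 0.006798 = 0.01360 mol
Q = 0.01360 × 96485 = 1312 C
t = 1312 / 3.54 = 370.6 s = 0.103 h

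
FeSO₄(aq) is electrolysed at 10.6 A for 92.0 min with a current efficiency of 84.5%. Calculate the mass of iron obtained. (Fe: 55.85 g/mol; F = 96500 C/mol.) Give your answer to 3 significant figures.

14.3 g

Q = 10.6 × 5520 = 58510 C
n(e⁻) = 58510 / 96500 = 0.6063 mol
Fe²⁺ + 2e⁻ → Fe, so theoretical m(Fe) = 0.3032 × 55.85 = 16.93 g
Actual mass = 84.5% × 16.93 = 14.3 g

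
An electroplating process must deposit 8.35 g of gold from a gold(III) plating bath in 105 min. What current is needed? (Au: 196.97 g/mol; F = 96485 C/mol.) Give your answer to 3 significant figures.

n(Au) = 8.35 / 196.97 = 0.04239 mol
Au³⁺ + 3e⁻ → Au, so n(e⁻) = 3 × 0.04239 = 0.1272 mol
Q = 0.1272 × 96485 = 12270 C
I = Q / t = 12270 / 6300 s = 1.95 A

1.95 A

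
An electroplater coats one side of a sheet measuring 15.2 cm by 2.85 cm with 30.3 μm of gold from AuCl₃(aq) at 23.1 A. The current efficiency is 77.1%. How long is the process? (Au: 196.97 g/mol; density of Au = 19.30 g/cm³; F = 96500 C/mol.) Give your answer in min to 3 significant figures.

3.48 min

Plated area = 15.2 × 2.85 = 43.32 cm²
Volume = 43.32 × 30.3×10⁻⁴ cm = 0.1313 cm³
m(Au) = 0.1313 × 19.30 = 2.534 g
n(Au) = 2.534 / 196.97 = 0.01286 mol; n(e⁻) = 3 × 0.01286 = 0.03858 mol
Q = 0.03858 × 96500 / 0.771 = 4829 C
t = 4829 / 23.1 = 209.0 s = 3.48 min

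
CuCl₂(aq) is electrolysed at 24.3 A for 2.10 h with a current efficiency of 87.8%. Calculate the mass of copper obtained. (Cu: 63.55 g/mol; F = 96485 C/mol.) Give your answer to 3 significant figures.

Q = 24.3 × 7560 = 1.837×10^5 C
n(e⁻) = 1.837×10^5 / 96485 = 1.904 mol
Cu²⁺ + 2e⁻ → Cu, so theoretical m(Cu) = 0.9520 × 63.55 = 60.50 g
Actual mass = 87.8% × 60.50 = 53.1 g

53.1 g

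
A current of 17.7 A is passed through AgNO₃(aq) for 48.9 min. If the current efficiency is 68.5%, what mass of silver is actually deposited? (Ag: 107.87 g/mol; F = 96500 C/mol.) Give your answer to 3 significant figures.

Q = 17.7 × 2934 = 51930 C
n(e⁻) = 51930 / 96500 = 0.5381 mol
Ag⁺ + e⁻ → Ag, so theoretical m(Ag) = 0.5381 × 107.87 = 58.04 g
Actual mass = 68.5% × 58.04 = 39.8 g

39.8 g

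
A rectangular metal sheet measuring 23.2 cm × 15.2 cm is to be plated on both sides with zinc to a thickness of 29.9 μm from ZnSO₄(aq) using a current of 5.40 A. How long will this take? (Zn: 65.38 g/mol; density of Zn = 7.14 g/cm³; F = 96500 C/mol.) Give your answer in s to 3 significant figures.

8230 s

Plated area = 2 × 23.2 × 15.2 = 705.3 cm²
Volume = 705.3 × 29.9×10⁻⁴ cm = 2.109 cm³
m(Zn) = 2.109 × 7.14 = 15.06 g
n(Zn) = 15.06 / 65.38 = 0.2303 mol; n(e⁻) = 2 × 0.2303 = 0.4606 mol
Q = 0.4606 × 96500 = 44450 C
t = 44450 / 5.40 = 8231 s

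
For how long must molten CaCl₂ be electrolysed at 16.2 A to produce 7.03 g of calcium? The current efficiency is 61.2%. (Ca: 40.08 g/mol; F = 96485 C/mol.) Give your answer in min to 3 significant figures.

n(Ca) = 7.03 / 40.08 = 0.1754 mol
Ca²⁺ + 2e⁻ → Ca, so n(e⁻) = 2 × 0.1754 = 0.3508 mol
Q = 0.3508 × 96485 / 0.612 = 55310 C
t = Q / I = 55310 / 16.2 = 3414 s = 56.9 min

56.9 min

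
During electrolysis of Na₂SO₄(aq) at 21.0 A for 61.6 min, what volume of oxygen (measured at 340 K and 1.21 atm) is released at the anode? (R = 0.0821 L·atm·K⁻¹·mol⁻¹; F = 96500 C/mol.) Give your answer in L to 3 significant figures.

4.64 L

Q = It = 21.0 × 3696 = 77620 C
n(e⁻) = 77620 / 96500 = 0.8044 mol
2H₂O → O₂ + 4H⁺ + 4e⁻, so n(O₂) = 0.8044 / 4 = 0.2011 mol
V = nRT/P = 0.2011 × 0.0821 × 340 / 1.21 = 4.639 L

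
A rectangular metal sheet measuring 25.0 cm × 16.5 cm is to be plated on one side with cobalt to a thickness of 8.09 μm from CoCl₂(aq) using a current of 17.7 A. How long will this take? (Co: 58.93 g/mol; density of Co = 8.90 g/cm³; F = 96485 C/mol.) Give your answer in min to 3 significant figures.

9.16 min

Plated area = 25.0 × 16.5 = 412.5 cm²
Volume = 412.5 × 8.09×10⁻⁴ cm = 0.3337 cm³
m(Co) = 0.3337 × 8.90 = 2.970 g
n(Co) = 2.970 / 58.93 = 0.05040 mol; n(e⁻) = 2 × 0.05040 = 0.1008 mol
Q = 0.1008 × 96485 = 9726 C
t = 9726 / 17.7 = 549.5 s = 9.16 min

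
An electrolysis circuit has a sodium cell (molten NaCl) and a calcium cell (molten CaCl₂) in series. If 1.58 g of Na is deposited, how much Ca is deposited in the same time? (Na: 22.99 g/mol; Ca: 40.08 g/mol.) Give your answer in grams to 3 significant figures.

1.38 g

n(Na) = 1.58 / 22.99 = 0.06873 mol
Na⁺ + e⁻ → Na, so n(e⁻) = 0.06873 mol
Since the cells are in series, n(e⁻) in the Ca cell is also 0.06873 mol.
Ca²⁺ + 2e⁻ → Ca, so n(Ca) = 0.06873 / 2 = 0.03437 mol
m(Ca) = 0.03437 × 40.08 = 1.38 g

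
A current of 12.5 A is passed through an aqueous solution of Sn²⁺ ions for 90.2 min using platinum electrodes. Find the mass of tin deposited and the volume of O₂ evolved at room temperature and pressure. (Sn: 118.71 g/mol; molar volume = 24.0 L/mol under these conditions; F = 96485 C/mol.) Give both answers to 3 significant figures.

Q = 12.5 × 5412 = 67650 C; n(e⁻) = 67650 / 96485 = 0.7011 mol
Cathode: Sn²⁺ + 2e⁻ → Sn → n(Sn) = 0.7011/2 = 0.3506 mol → 41.6 g
Anode: 2H₂O → O₂ + 4H⁺ + 4e⁻ → n(O₂) = 0.7011/4 = 0.1753 mol → 4.21 L

41.6 g Sn; 4.21 L O₂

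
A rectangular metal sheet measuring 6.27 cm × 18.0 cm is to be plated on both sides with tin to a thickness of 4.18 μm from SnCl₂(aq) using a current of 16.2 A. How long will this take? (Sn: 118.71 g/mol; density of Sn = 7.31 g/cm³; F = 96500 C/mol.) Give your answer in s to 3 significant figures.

Plated area = 2 × 6.27 × 18.0 = 225.7 cm²
Volume = 225.7 × 4.18×10⁻⁴ cm = 0.09434 cm³
m(Sn) = 0.09434 × 7.31 = 0.6896 g
n(Sn) = 0.6896 / 118.71 = 0.005809 mol; n(e⁻) = 2 × 0.005809 = 0.01162 mol
Q = 0.01162 × 96500 = 1121 C
t = 1121 / 16.2 = 69.20 s

69.2 s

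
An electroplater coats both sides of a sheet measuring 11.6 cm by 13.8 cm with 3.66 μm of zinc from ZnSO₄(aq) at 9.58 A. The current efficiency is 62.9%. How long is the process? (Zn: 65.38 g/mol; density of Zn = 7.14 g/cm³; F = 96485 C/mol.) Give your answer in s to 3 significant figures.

410 s

Plated area = 2 × 11.6 × 13.8 = 320.2 cm²
Volume = 320.2 × 3.66×10⁻⁴ cm = 0.1172 cm³
m(Zn) = 0.1172 × 7.14 = 0.8368 g
n(Zn) = 0.8368 / 65.38 = 0.01280 mol; n(e⁻) = 2 × 0.01280 = 0.02560 mol
Q = 0.02560 × 96485 / 0.629 = 3927 C
t = 3927 / 9.58 = 409.9 s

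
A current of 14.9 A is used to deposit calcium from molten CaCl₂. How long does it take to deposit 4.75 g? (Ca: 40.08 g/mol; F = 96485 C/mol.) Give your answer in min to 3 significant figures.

25.6 min

n(Ca) = 4.75 / 40.08 = 0.1185 mol
Ca²⁺ + 2e⁻ → Ca, so n(e⁻) = 2 × 0.1185 = 0.2370 mol
Q = 0.2370 × 96485 = 22870 C
t = Q / I = 22870 / 14.9 = 1535 s = 25.6 min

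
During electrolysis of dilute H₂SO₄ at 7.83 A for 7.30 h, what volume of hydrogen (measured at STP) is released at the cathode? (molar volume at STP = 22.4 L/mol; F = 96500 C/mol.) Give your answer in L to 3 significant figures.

23.9 L

Q = 7.83 A × 26280 s = 2.058×10^5 C
Moles of electrons = 2.058×10^5 / 96500 = 2.133 mol
2H⁺ + 2e⁻ → H₂, so n(H₂) = 2.133 / 2 = 1.067 mol
V = 1.067 × 22.4 = 23.90 L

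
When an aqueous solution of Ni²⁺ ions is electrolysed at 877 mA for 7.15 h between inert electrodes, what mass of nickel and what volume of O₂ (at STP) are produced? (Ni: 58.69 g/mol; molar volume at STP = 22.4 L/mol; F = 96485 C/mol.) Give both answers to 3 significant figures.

Q = 0.877 × 25740 = 22570 C; n(e⁻) = 22570 / 96485 = 0.2339 mol
Cathode: Ni²⁺ + 2e⁻ → Ni → n(Ni) = 0.2339/2 = 0.1170 mol → 6.87 g
Anode: 2H₂O → O₂ + 4H⁺ + 4e⁻ → n(O₂) = 0.2339/4 = 0.05848 mol → 1.31 L

6.87 g Ni; 1.31 L O₂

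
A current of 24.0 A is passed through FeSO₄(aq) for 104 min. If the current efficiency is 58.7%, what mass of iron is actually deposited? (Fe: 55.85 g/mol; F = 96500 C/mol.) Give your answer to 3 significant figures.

25.4 g

Q = 24.0 × 6240 = 1.498×10^5 C
n(e⁻) = 1.498×10^5 / 96500 = 1.552 mol
Fe²⁺ + 2e⁻ → Fe, so theoretical m(Fe) = 0.7760 × 55.85 = 43.34 g
Actual mass = 58.7% × 43.34 = 25.4 g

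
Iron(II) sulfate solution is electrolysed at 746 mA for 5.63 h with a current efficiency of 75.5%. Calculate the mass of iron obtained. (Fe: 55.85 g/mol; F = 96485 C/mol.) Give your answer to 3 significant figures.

Q = 0.746 × 20268 = 15120 C
n(e⁻) = 15120 / 96485 = 0.1567 mol
Fe²⁺ + 2e⁻ → Fe, so theoretical m(Fe) = 0.07835 × 55.85 = 4.376 g
Actual mass = 75.5% × 4.376 = 3.30 g

3.30 g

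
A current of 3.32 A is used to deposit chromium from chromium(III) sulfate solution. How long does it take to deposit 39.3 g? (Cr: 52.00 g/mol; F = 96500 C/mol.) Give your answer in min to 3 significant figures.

1100 min

n(Cr) = 39.3 / 52.00 = 0.7558 mol
Cr³⁺ + 3e⁻ → Cr, so n(e⁻) = 3 × 0.7558 = 2.267 mol
Q = 2.267 × 96500 = 2.188×10^5 C
t = Q / I = 2.188×10^5 / 3.32 = 65900 s = 1100 min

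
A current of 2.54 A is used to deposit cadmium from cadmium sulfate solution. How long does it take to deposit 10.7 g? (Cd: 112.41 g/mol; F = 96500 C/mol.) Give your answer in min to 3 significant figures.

n(Cd) = 10.7 / 112.41 = 0.09519 mol
Cd²⁺ + 2e⁻ → Cd, so n(e⁻) = 2 × 0.09519 = 0.1904 mol
Q = 0.1904 × 96500 = 18370 C
t = Q / I = 18370 / 2.54 = 7232 s = 121 min

121 min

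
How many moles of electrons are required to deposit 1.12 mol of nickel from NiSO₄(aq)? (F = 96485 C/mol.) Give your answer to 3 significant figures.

2.24 mol

Ni²⁺ + 2e⁻ → Ni, so n(e⁻) = 2 × 1.12 = 2.240 mol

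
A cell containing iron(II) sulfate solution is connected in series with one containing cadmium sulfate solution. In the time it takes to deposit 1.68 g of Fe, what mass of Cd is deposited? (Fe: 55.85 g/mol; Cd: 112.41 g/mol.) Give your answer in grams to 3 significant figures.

n(Fe) = 1.68 / 55.85 = 0.03008 mol
Fe²⁺ + 2e⁻ → Fe, so n(e⁻) = 2 × 0.03008 = 0.06016 mol
In series, the same 0.06016 mol of electrons flows through the second cell.
Cd²⁺ + 2e⁻ → Cd, so n(Cd) = 0.06016 / 2 = 0.03008 mol
m(Cd) = 0.03008 × 112.41 = 3.38 g

3.38 g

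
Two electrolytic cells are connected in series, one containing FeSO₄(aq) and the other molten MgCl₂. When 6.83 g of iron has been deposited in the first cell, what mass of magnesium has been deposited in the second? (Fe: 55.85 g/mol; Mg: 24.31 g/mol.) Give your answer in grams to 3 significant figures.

n(Fe) = 6.83 / 55.85 = 0.1223 mol
Fe²⁺ + 2e⁻ → Fe, so n(e⁻) = 2 × 0.1223 = 0.2446 mol
In series, the same 0.2446 mol of electrons flows through the second cell.
Mg²⁺ + 2e⁻ → Mg, so n(Mg) = 0.2446 / 2 = 0.1223 mol
m(Mg) = 0.1223 × 24.31 = 2.97 g

2.97 g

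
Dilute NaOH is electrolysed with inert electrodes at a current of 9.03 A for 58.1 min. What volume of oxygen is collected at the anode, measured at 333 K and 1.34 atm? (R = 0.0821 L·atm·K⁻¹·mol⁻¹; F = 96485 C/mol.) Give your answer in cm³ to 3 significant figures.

1660 cm³

Q = 9.03 A × 3486 s = 31480 C
n(e⁻) = 31480 / 96485 = 0.3263 mol
2H₂O → O₂ + 4H⁺ + 4e⁻, so n(O₂) = 0.3263 / 4 = 0.08158 mol
V = nRT/P = 0.08158 × 0.0821 × 333 / 1.34 = 1.664 L
= 1660 cm³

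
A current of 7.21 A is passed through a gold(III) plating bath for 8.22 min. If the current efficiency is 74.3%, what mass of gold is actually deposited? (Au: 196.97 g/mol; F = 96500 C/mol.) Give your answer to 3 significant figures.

1.80 g

Q = 7.21 × 493.2 = 3556 C
n(e⁻) = 3556 / 96500 = 0.03685 mol
Au³⁺ + 3e⁻ → Au, so theoretical m(Au) = 0.01228 × 196.97 = 2.419 g
Actual mass = 74.3% × 2.419 = 1.80 g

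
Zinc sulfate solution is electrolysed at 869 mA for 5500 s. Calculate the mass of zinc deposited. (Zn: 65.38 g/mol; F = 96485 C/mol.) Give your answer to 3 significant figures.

Q = It = 0.869 × 5500 = 4780 C
n(e⁻) = 4780 / 96485 = 0.04954 mol
Zn²⁺ + 2e⁻ → Zn, so n(Zn) = 0.04954 / 2 = 0.02477 mol
m = 0.02477 × 65.38 = 1.62 g

1.62 g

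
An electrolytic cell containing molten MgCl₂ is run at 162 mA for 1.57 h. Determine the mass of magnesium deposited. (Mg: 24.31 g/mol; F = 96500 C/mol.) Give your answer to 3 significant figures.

Q = 0.162 A × 5652 s = 915.6 C
n(e⁻) = 915.6 / 96500 = 0.009488 mol
Mg²⁺ + 2e⁻ → Mg, so n(Mg) = 0.009488 / 2 = 0.004744 mol
m = 0.004744 × 24.31 = 0.115 g

0.115 g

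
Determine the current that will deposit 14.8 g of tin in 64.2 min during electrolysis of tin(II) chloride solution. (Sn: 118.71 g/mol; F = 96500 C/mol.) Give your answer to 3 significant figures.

6.25 A

n(Sn) = 14.8 / 118.71 = 0.1247 mol
Sn²⁺ + 2e⁻ → Sn, so n(e⁻) = 2 × 0.1247 = 0.2494 mol
Q = 0.2494 × 96500 = 24070 C
I = Q / t = 24070 / 3852 s = 6.25 A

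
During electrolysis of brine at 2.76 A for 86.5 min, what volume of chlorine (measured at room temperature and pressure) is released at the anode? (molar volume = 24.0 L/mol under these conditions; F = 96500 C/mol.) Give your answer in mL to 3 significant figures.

1780 mL

Q = 2.76 A × 5190 s = 14320 C
n(e⁻) = 14320 / 96500 = 0.1484 mol
2Cl⁻ → Cl₂ + 2e⁻, so n(Cl₂) = 0.1484 / 2 = 0.07420 mol
V = 0.07420 × 24.0 = 1.781 L
= 1780 mL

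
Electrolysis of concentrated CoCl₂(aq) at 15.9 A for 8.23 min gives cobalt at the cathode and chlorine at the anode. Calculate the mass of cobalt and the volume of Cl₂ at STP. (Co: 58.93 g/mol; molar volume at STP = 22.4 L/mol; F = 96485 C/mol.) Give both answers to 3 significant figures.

Q = 15.9 × 493.8 = 7851 C; n(e⁻) = 7851 / 96485 = 0.08137 mol
Cathode: Co²⁺ + 2e⁻ → Co → n(Co) = 0.08137/2 = 0.04069 mol → 2.40 g
Anode: 2Cl⁻ → Cl₂ + 2e⁻ → n(Cl₂) = 0.08137/2 = 0.04069 mol → 0.911 L

2.40 g Co; 0.911 L Cl₂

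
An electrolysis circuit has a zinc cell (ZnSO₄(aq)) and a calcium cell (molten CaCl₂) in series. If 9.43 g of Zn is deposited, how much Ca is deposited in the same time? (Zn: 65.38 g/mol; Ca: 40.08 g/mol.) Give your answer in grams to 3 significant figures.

5.78 g

n(Zn) = 9.43 / 65.38 = 0.1442 mol
Zn²⁺ + 2e⁻ → Zn, so n(e⁻) = 2 × 0.1442 = 0.2884 mol
Since the cells are in series, n(e⁻) in the Ca cell is also 0.2884 mol.
Ca²⁺ + 2e⁻ → Ca, so n(Ca) = 0.2884 / 2 = 0.1442 mol
m(Ca) = 0.1442 × 40.08 = 5.78 g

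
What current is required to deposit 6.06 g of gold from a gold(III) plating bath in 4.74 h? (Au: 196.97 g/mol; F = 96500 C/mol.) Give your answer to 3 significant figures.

n(Au) = 6.06 / 196.97 = 0.03077 mol
Au³⁺ + 3e⁻ → Au, so n(e⁻) = 3 × 0.03077 = 0.09231 mol
Q = 0.09231 × 96500 = 8908 C
I = Q / t = 8908 / 17064 s = 0.522 A

0.522 A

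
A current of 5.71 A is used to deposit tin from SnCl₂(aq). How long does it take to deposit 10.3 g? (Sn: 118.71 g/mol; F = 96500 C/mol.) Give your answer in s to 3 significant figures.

n(Sn) = 10.3 / 118.71 = 0.08677 mol
Sn²⁺ + 2e⁻ → Sn, so n(e⁻) = 2 × 0.08677 = 0.1735 mol
Q = 0.1735 × 96500 = 16740 C
t = Q / I = 16740 / 5.71 = 2932 s

2930 s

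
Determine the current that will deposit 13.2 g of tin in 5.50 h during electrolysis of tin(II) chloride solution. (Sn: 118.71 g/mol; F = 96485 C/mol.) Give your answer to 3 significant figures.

1.08 A

n(Sn) = 13.2 / 118.71 = 0.1112 mol
Sn²⁺ + 2e⁻ → Sn, so n(e⁻) = 2 × 0.1112 = 0.2224 mol
Q = 0.2224 × 96485 = 21460 C
I = Q / t = 21460 / 19800 s = 1.08 A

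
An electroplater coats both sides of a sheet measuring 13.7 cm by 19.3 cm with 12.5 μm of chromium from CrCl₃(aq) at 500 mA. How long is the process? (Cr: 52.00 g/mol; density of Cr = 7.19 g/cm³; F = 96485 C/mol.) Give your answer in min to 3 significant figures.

882 min

Plated area = 2 × 13.7 × 19.3 = 528.8 cm²
Volume = 528.8 × 12.5×10⁻⁴ cm = 0.6610 cm³
m(Cr) = 0.6610 × 7.19 = 4.753 g
n(Cr) = 4.753 / 52.00 = 0.09140 mol; n(e⁻) = 3 × 0.09140 = 0.2742 mol
Q = 0.2742 × 96485 = 26460 C
t = 26460 / 0.500 = 52920 s = 882 min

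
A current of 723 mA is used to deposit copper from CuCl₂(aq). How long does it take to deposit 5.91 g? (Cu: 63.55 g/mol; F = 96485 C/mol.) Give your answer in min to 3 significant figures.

n(Cu) = 5.91 / 63.55 = 0.09300 mol
Cu²⁺ + 2e⁻ → Cu, so n(e⁻) = 2 × 0.09300 = 0.1860 mol
Q = 0.1860 × 96485 = 17950 C
t = Q / I = 17950 / 0.723 = 24830 s = 414 min

414 min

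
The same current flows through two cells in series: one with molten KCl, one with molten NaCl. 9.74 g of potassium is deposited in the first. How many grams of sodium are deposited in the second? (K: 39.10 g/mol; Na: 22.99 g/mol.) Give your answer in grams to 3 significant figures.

n(K) = 9.74 / 39.10 = 0.2491 mol
K⁺ + e⁻ → K, so n(e⁻) = 0.2491 mol
Since the cells are in series, n(e⁻) in the Na cell is also 0.2491 mol.
Na⁺ + e⁻ → Na, so n(Na) = 0.2491 mol
m(Na) = 0.2491 × 22.99 = 5.73 g

5.73 g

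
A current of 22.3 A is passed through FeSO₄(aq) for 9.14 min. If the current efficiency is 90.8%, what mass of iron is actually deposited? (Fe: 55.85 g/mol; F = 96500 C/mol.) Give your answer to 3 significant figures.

Q = 22.3 × 548.4 = 12230 C
n(e⁻) = 12230 / 96500 = 0.1267 mol
Fe²⁺ + 2e⁻ → Fe, so theoretical m(Fe) = 0.06335 × 55.85 = 3.538 g
Actual mass = 90.8% × 3.538 = 3.21 g

3.21 g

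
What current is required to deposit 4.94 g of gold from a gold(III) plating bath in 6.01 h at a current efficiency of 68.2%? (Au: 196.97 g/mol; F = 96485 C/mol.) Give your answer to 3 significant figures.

0.492 A

n(Au) = 4.94 / 196.97 = 0.02508 mol
Au³⁺ + 3e⁻ → Au, so n(e⁻) = 3 × 0.02508 = 0.07524 mol
Q = 0.07524 × 96485 / 0.682 = 10640 C
I = Q / t = 10640 / 21636 s = 0.492 A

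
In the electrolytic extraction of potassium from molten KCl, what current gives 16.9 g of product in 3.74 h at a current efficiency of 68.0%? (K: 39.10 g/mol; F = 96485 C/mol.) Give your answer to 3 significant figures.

4.55 A

n(K) = 16.9 / 39.10 = 0.4322 mol
K⁺ + e⁻ → K, so n(e⁻) = 0.4322 mol
Q = 0.4322 × 96485 / 0.680 = 61320 C
I = Q / t = 61320 / 13464 s = 4.55 A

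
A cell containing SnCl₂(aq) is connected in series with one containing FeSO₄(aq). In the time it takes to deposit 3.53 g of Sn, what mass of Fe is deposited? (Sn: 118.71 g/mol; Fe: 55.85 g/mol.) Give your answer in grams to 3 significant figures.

n(Sn) = 3.53 / 118.71 = 0.02974 mol
Sn²⁺ + 2e⁻ → Sn, so n(e⁻) = 2 × 0.02974 = 0.05948 mol
Since the cells are in series, n(e⁻) in the Fe cell is also 0.05948 mol.
Fe²⁺ + 2e⁻ → Fe, so n(Fe) = 0.05948 / 2 = 0.02974 mol
m(Fe) = 0.02974 × 55.85 = 1.66 g

1.66 g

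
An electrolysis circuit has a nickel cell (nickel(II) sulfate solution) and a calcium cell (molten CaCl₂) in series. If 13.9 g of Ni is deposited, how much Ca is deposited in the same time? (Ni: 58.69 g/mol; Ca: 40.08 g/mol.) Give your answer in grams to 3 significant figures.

9.49 g

n(Ni) = 13.9 / 58.69 = 0.2368 mol
Ni²⁺ + 2e⁻ → Ni, so n(e⁻) = 2 × 0.2368 = 0.4736 mol
Same current for the same time ⇒ same n(e⁻) = 0.4736 mol in both cells.
Ca²⁺ + 2e⁻ → Ca, so n(Ca) = 0.4736 / 2 = 0.2368 mol
m(Ca) = 0.2368 × 40.08 = 9.49 g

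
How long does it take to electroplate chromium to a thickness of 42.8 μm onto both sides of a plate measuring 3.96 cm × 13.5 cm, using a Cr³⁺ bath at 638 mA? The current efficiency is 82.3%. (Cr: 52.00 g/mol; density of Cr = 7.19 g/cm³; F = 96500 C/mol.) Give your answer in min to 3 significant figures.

Plated area = 2 × 3.96 × 13.5 = 106.9 cm²
Volume = 106.9 × 42.8×10⁻⁴ cm = 0.4575 cm³
m(Cr) = 0.4575 × 7.19 = 3.289 g
n(Cr) = 3.289 / 52.00 = 0.06325 mol; n(e⁻) = 3 × 0.06325 = 0.1898 mol
Q = 0.1898 × 96500 / 0.823 = 22250 C
t = 22250 / 0.638 = 34870 s = 581 min

581 min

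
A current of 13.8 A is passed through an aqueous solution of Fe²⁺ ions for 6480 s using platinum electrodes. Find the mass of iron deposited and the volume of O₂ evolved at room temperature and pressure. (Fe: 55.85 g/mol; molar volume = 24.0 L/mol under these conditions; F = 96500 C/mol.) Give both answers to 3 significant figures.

Q = 13.8 × 6480 = 89420 C; n(e⁻) = 89420 / 96500 = 0.9266 mol
Cathode: Fe²⁺ + 2e⁻ → Fe → n(Fe) = 0.9266/2 = 0.4633 mol → 25.9 g
Anode: 2H₂O → O₂ + 4H⁺ + 4e⁻ → n(O₂) = 0.9266/4 = 0.2317 mol → 5.56 L

25.9 g Fe; 5.56 L O₂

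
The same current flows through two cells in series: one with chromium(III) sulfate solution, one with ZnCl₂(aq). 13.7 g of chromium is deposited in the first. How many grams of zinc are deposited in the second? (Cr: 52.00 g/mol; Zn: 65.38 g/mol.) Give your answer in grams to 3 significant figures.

n(Cr) = 13.7 / 52.00 = 0.2635 mol
Cr³⁺ + 3e⁻ → Cr, so n(e⁻) = 3 × 0.2635 = 0.7905 mol
Since the cells are in series, n(e⁻) in the Zn cell is also 0.7905 mol.
Zn²⁺ + 2e⁻ → Zn, so n(Zn) = 0.7905 / 2 = 0.3953 mol
m(Zn) = 0.3953 × 65.38 = 25.8 g

25.8 g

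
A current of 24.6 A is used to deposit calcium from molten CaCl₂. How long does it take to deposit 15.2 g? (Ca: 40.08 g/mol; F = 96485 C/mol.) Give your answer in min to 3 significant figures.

n(Ca) = 15.2 / 40.08 = 0.3792 mol
Ca²⁺ + 2e⁻ → Ca, so n(e⁻) = 2 × 0.3792 = 0.7584 mol
Q = 0.7584 × 96485 = 73170 C
t = Q / I = 73170 / 24.6 = 2974 s = 49.6 min

49.6 min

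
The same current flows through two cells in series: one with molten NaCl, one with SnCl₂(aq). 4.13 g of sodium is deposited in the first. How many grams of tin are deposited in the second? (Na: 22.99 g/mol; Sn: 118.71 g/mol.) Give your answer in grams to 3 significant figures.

10.7 g

n(Na) = 4.13 / 22.99 = 0.1796 mol
Na⁺ + e⁻ → Na, so n(e⁻) = 0.1796 mol
In series, the same 0.1796 mol of electrons flows through the second cell.
Sn²⁺ + 2e⁻ → Sn, so n(Sn) = 0.1796 / 2 = 0.08980 mol
m(Sn) = 0.08980 × 118.71 = 10.7 g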